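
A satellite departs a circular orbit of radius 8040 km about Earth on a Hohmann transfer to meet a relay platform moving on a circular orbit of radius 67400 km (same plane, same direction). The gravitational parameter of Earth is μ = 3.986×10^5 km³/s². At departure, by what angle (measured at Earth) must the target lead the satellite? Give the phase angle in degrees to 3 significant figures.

Semi-major axis of the transfer orbit: a_t = (8040 + 67400)/2 = 37720 km.
The half-period of the transfer ellipse is t = π√(a_t³/μ) = 36453 s.
Target angular speed ω₂ = √(μ/r₂³) = 3.6081×10^-5 rad/s.
Angle swept by the target during transfer: ω₂·t = 1.3153 rad = 75.36°.
Arrival is 180° from departure on the ellipse, so φ = 180° − 75.36° = 105°.

φ = 105°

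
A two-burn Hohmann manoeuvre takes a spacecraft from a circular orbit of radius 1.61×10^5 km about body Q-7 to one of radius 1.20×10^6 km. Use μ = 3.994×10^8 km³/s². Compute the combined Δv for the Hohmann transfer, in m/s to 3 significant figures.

The Hohmann ellipse has a_t = (r₁ + r₂)/2 = 6.805×10^5 km.
At r₁ the circular-orbit speed is v₁ = √(μ/r₁) = 49.81 km/s.
On the transfer ellipse at r₁, vis-viva equation gives v_p = √[μ(2/r₁ − 1/a_t)] = 66.14 km/s.
First burn Δv₁ = |v_p − v₁| = 16.33 km/s.
At r₂, v₂ = √(μ/r₂) = 18.244 km/s.
Transfer-orbit speed at r₂: v_a = √[μ(2/r₂ − 1/a_t)] = 8.8739 km/s.
Second burn Δv₂ = |v₂ − v_a| = 9.370 km/s.
Δv = Δv₁ + Δv₂ = 16.33 + 9.370 = 25.70 km/s.

Δv = 25700 m/s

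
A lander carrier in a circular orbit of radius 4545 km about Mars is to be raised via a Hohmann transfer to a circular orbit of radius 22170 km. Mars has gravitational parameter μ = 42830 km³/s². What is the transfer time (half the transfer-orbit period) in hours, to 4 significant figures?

Semi-major axis of the transfer orbit: a_t = (4545 + 22170)/2 = 13357.5 km.
Transfer time t = π√(a_t³/μ) = π√((13357.5)³ / 42830) = 23435 s.
Converting: 23435 s ÷ 3600 s/hour = 6.510 hours.

t = 6.510 hours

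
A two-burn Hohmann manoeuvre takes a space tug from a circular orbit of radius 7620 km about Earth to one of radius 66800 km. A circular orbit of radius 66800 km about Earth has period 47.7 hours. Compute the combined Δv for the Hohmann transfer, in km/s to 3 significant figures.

From Kepler's third law T² = 4π²r³/μ at r = 66800 km, T = 47.7 hours = 47.7 × 3600 s = 1.7172×10^5 s: μ = 4π²r³/T² = 3.99068×10^5 km³/s².
Semi-major axis of the transfer orbit: a_t = (7620 + 66800)/2 = 37210 km.
At r₁ the circular-orbit speed is v₁ = √(μ/r₁) = 7.2368 km/s.
Transfer-orbit speed at r₁ (v² = μ(2/r − 1/a)): v_p = √[μ(2/r₁ − 1/a_t)] = 9.6963 km/s.
First burn Δv₁ = |v_p − v₁| = 2.4595 km/s.
At r₂, v₂ = √(μ/r₂) = 2.4442 km/s.
Transfer-orbit speed at r₂: v_a = √[μ(2/r₂ − 1/a_t)] = 1.1061 km/s.
Second burn Δv₂ = |v₂ − v_a| = 1.3381 km/s.
Δv = Δv₁ + Δv₂ = 2.4595 + 1.3381 = 3.798 km/s.

Δv = 3.80 km/s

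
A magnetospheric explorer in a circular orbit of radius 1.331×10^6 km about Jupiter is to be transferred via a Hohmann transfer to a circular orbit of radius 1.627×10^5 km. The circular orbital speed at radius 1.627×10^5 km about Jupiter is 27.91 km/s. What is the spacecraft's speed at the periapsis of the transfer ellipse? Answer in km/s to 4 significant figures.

From the circular-orbit relation v² = μ/r at r = 1.627×10^5 km: μ = v²r = (27.91)² × 1.627×10^5 = 1.26738×10^8 km³/s².
The Hohmann ellipse has a_t = (r₁ + r₂)/2 = 7.4685×10^5 km.
The periapsis of the transfer ellipse is at r = 1.627×10^5 km.
Applying v² = μ(2/r − 1/a_t): v = 37.26 km/s.

v = 37.26 km/s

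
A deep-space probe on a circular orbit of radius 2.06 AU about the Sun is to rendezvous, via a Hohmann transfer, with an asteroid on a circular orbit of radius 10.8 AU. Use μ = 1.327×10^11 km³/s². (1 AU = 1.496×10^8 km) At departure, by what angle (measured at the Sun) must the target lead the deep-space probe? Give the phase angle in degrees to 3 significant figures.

In km: r₁ = 2.06 × 1.496×10^8 = 3.08176×10^8 km; r₂ = 10.8 × 1.496×10^8 = 1.61568×10^9 km.
Semi-major axis of the transfer orbit: a_t = (3.08176×10^8 + 1.61568×10^9)/2 = 9.61928×10^8 km.
The half-period of the transfer ellipse is t = π√(a_t³/μ) = 2.573×10^8 s.
The target's mean motion on its circular orbit is ω₂ = √(μ/r₂³) = 5.609×10^-9 rad/s.
Angle swept by the target during transfer: ω₂·t = 1.4432 rad = 82.69°.
Arrival is 180° from departure on the ellipse, so φ = 180° − 82.69° = 97.3°.

φ = 97.3°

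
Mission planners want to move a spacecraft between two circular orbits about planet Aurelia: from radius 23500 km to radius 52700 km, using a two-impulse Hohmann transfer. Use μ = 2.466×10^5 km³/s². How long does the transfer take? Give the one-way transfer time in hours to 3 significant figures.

Semi-major axis of the transfer orbit: a_t = (23500 + 52700)/2 = 38100 km.
Half the transfer-orbit period gives t = π√(a_t³/μ) = 47050 s.
Converting: 47050 s ÷ 3600 s/hour = 13.1 hours.

t = 13.1 hours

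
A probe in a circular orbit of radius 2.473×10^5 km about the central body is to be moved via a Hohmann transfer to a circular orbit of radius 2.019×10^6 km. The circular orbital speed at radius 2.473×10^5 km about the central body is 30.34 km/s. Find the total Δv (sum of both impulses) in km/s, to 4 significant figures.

Δv = 15.82 km/s

From the circular-orbit relation v² = μ/r at r = 2.473×10^5 km: μ = v²r = (30.34)² × 2.473×10^5 = 2.27644×10^8 km³/s².
The Hohmann ellipse has a_t = (r₁ + r₂)/2 = 1.13315×10^6 km.
At r₁ the circular-orbit speed is v₁ = √(μ/r₁) = 30.34 km/s.
Transfer-orbit speed at r₁ (v² = μ(2/r − 1/a)): v_p = √[μ(2/r₁ − 1/a_t)] = 40.50 km/s.
First burn Δv₁ = |v_p − v₁| = 10.16 km/s.
Circular speed at r₂: v₂ = √(μ/r₂) = 10.6184 km/s.
Transfer-orbit speed at r₂: v_a = √[μ(2/r₂ − 1/a_t)] = 4.96053 km/s.
Second burn Δv₂ = |v₂ − v_a| = 5.658 km/s.
Δv = Δv₁ + Δv₂ = 10.16 + 5.658 = 15.82 km/s.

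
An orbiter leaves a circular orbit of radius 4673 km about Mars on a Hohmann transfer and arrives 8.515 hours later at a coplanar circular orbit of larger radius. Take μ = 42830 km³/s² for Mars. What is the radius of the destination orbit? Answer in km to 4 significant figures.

Transfer time t = 8.515 hours = 30654 s, and t = π√(a_t³/μ).
So a_t = (μ t²/π²)^(1/3) = (42830 × (30654)² / π²)^(1/3) = 15976 km.
Since a_t = (r₁ + r₂)/2, r₂ = 2a_t − r₁ = 2×15976 − 4673 = 27279 km.

r₂ = 27280 km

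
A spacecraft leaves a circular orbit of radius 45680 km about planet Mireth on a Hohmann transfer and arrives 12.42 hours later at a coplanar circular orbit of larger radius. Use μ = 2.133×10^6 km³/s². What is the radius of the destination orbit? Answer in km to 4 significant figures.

Transfer time t = 12.42 hours = 44712 s, and t = π√(a_t³/μ).
So a_t = (μ t²/π²)^(1/3) = (2.133×10^6 × (44712)² / π²)^(1/3) = 75598 km.
Since a_t = (r₁ + r₂)/2, r₂ = 2a_t − r₁ = 2×75598 − 45680 = 1.05516×10^5 km.

r₂ = 1.055×10^5 km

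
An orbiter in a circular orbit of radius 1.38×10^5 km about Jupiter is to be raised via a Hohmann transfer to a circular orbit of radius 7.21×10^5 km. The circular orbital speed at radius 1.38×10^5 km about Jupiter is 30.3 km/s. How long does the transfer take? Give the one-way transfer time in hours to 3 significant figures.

From the circular-orbit relation v² = μ/r at r = 1.38×10^5 km: μ = v²r = (30.3)² × 1.38×10^5 = 1.26696×10^8 km³/s².
Transfer-ellipse semi-major axis a_t = (r₁ + r₂)/2 = (1.380×10^5 + 7.210×10^5)/2 = 4.295×10^5 km.
By Kepler's third law the transfer-orbit period is T = 2π√(a_t³/μ), so t = T/2 = 78560 s.
Converting: 78560 s ÷ 3600 s/hour = 21.8 hours.

t = 21.8 hours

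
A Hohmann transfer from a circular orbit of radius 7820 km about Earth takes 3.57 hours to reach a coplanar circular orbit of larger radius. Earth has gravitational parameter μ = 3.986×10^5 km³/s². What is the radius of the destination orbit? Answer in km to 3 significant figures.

r₂ = 29800 km

Transfer time t = 3.57 hours = 12852 s, and t = π√(a_t³/μ).
So a_t = (μ t²/π²)^(1/3) = (3.986×10^5 × (12852)² / π²)^(1/3) = 18825 km.
Since a_t = (r₁ + r₂)/2, r₂ = 2a_t − r₁ = 2×18825 − 7820 = 29830 km.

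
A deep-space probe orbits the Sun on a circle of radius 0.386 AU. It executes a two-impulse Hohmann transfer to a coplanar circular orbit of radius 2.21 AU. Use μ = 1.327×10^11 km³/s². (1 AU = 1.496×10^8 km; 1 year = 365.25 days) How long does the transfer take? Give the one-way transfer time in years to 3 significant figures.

t = 0.739 years

In km: r₁ = 0.386 × 1.496×10^8 = 5.77456×10^7 km; r₂ = 2.21 × 1.496×10^8 = 3.30616×10^8 km.
Transfer-ellipse semi-major axis a_t = (r₁ + r₂)/2 = (5.77456×10^7 + 3.30616×10^8)/2 = 1.941808×10^8 km.
By Kepler's third law the transfer-orbit period is T = 2π√(a_t³/μ), so t = T/2 = 2.3336×10^7 s.
Converting: 2.3336×10^7 s ÷ 3.15576×10^7 s/year (365.25 × 86400) = 0.739 years.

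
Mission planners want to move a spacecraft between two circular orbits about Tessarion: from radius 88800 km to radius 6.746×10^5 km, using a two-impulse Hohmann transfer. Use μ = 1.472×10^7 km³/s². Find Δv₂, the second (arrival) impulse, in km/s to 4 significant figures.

The Hohmann ellipse has a_t = (r₁ + r₂)/2 = 3.817×10^5 km.
On the circular orbit at r = 6.746×10^5 km, v_c = √(μ/r) = 4.671 km/s.
Vis-viva on the transfer ellipse at r = 6.746×10^5 km gives v_t = √[μ(2/r − 1/a_t)] = 2.253 km/s.
Δv₂ = |v_t − v_c| = |2.253 − 4.671| = 2.418 km/s.

Δv₂ = 2.418 km/s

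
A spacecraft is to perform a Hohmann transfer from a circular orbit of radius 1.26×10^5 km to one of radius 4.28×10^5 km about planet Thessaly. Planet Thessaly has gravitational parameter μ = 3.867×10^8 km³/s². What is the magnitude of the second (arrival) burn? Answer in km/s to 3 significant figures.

Transfer-ellipse semi-major axis a_t = (r₁ + r₂)/2 = (1.260×10^5 + 4.280×10^5)/2 = 2.770×10^5 km.
On the circular orbit at r = 4.280×10^5 km, v_c = √(μ/r) = 30.0584 km/s.
Transfer-orbit speed at the same r (vis-viva, a = a_t): v_t = √[μ(2/r − 1/a_t)] = 20.2727 km/s.
Δv₂ = |v_t − v_c| = |20.2727 − 30.0584| = 9.786 km/s.

Δv₂ = 9.79 km/s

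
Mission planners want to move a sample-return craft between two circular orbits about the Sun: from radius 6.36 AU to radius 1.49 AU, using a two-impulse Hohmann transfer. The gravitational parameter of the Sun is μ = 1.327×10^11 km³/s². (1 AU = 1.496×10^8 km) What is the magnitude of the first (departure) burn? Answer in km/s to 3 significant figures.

In km: r₁ = 6.36 × 1.496×10^8 = 9.51456×10^8 km; r₂ = 1.49 × 1.496×10^8 = 2.22904×10^8 km.
The Hohmann ellipse has a_t = (r₁ + r₂)/2 = 5.8718×10^8 km.
Circular speed at r = 9.51456×10^8 km: v_c = √(μ/r) = 11.8098 km/s.
Transfer-orbit speed at the same r (vis-viva, a = a_t): v_t = √[μ(2/r − 1/a_t)] = 7.27636 km/s.
Δv₁ = |v_t − v_c| = |7.27636 − 11.8098| = 4.533 km/s.

Δv₁ = 4.53 km/s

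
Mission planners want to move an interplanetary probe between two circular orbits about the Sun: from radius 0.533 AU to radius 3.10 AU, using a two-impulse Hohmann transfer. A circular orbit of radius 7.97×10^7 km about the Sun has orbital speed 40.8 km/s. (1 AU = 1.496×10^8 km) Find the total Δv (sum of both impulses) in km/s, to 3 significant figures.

Δv = 20.2 km/s

From the circular-orbit relation v² = μ/r at r = 7.97×10^7 km: μ = v²r = (40.8)² × 7.97×10^7 = 1.32672×10^11 km³/s².
In km: r₁ = 0.533 × 1.496×10^8 = 7.97368×10^7 km; r₂ = 3.10 × 1.496×10^8 = 4.6376×10^8 km.
Transfer-ellipse semi-major axis a_t = (r₁ + r₂)/2 = (7.97368×10^7 + 4.6376×10^8)/2 = 2.717484×10^8 km.
At r₁ the circular-orbit speed is v₁ = √(μ/r₁) = 40.79 km/s.
Transfer-orbit speed at r₁ (vis-viva): v_p = √[μ(2/r₁ − 1/a_t)] = 53.29 km/s.
First burn Δv₁ = |v_p − v₁| = 12.50 km/s.
Circular speed at r₂: v₂ = √(μ/r₂) = 16.914 km/s.
Transfer-orbit speed at r₂: v_a = √[μ(2/r₂ − 1/a_t)] = 9.1620 km/s.
Second burn Δv₂ = |v₂ − v_a| = 7.752 km/s.
Total Δv = Δv₁ + Δv₂ = 20.25 km/s.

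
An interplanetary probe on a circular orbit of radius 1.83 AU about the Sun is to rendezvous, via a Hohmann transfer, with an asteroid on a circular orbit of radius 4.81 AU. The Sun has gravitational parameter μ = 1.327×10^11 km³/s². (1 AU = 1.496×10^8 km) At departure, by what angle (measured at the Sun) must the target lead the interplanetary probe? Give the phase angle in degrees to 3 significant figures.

φ = 76.8°

In km: r₁ = 1.83 × 1.496×10^8 = 2.73768×10^8 km; r₂ = 4.81 × 1.496×10^8 = 7.19576×10^8 km.
Semi-major axis of the transfer orbit: a_t = (2.73768×10^8 + 7.19576×10^8)/2 = 4.96672×10^8 km.
The half-period of the transfer ellipse is t = π√(a_t³/μ) = 9.5459×10^7 s.
The target's mean motion on its circular orbit is ω₂ = √(μ/r₂³) = 1.8872×10^-8 rad/s.
Angle swept by the target during transfer: ω₂·t = 1.802 rad = 103.2°.
Arrival is 180° from departure on the ellipse, so φ = 180° − 103.2° = 76.8°.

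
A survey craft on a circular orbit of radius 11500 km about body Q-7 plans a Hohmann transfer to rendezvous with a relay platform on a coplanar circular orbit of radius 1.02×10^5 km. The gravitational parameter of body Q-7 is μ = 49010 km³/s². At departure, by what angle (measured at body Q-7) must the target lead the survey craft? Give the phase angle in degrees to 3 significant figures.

Semi-major axis of the transfer orbit: a_t = (11500 + 1.020×10^5)/2 = 56750 km.
Transfer time t = π√(a_t³/μ) = 1.9185×10^5 s.
The target's mean motion on its circular orbit is ω₂ = √(μ/r₂³) = 6.7958×10^-6 rad/s.
Angle swept by the target during transfer: ω₂·t = 1.3038 rad = 74.70°.
Arrival is 180° from departure on the ellipse, so φ = 180° − 74.70° = 105°.

φ = 105°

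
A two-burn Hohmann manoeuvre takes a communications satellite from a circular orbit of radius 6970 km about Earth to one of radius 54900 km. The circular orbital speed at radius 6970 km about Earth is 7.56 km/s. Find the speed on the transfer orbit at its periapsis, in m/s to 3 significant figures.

v = 10100 m/s

From the circular-orbit relation v² = μ/r at r = 6970 km: μ = v²r = (7.56)² × 6970 = 3.98361×10^5 km³/s².
The Hohmann ellipse has a_t = (r₁ + r₂)/2 = 30935 km.
The periapsis of the transfer ellipse is at r = 6970 km.
Applying v² = μ(2/r − 1/a_t): v = 10.07 km/s.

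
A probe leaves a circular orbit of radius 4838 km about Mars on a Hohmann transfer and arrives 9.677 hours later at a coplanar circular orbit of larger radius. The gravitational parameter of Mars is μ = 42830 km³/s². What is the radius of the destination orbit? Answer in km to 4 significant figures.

Transfer time t = 9.677 hours = 34837.2 s, and t = π√(a_t³/μ).
So a_t = (μ t²/π²)^(1/3) = (42830 × (34837.2)² / π²)^(1/3) = 17398 km.
Since a_t = (r₁ + r₂)/2, r₂ = 2a_t − r₁ = 2×17398 − 4838 = 29958 km.

r₂ = 29960 km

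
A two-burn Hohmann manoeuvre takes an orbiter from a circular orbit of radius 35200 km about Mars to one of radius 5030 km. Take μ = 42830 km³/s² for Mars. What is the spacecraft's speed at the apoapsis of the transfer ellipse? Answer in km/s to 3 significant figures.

The Hohmann ellipse has a_t = (r₁ + r₂)/2 = 20115 km.
At apoapsis, r = 35200 km.
Applying v² = μ(2/r − 1/a_t): v = 0.5516 km/s.

v = 0.552 km/s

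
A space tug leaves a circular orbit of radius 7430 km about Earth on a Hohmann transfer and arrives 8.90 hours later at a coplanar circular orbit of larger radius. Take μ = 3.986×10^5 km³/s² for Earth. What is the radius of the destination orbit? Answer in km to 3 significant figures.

r₂ = 61800 km

Transfer time t = 8.90 hours = 32040 s, and t = π√(a_t³/μ).
So a_t = (μ t²/π²)^(1/3) = (3.986×10^5 × (32040)² / π²)^(1/3) = 34610 km.
Since a_t = (r₁ + r₂)/2, r₂ = 2a_t − r₁ = 2×34610 − 7430 = 61790 km.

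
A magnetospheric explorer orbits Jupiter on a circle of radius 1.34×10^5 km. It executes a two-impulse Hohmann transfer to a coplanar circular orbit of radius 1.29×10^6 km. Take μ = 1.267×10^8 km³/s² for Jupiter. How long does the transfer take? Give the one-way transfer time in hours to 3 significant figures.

Semi-major axis of the transfer orbit: a_t = (1.340×10^5 + 1.290×10^6)/2 = 7.120×10^5 km.
Transfer time t = π√(a_t³/μ) = π√((7.120×10^5)³ / 1.267×10^8) = 1.677×10^5 s.
Converting: 1.677×10^5 s ÷ 3600 s/hour = 46.6 hours.

t = 46.6 hours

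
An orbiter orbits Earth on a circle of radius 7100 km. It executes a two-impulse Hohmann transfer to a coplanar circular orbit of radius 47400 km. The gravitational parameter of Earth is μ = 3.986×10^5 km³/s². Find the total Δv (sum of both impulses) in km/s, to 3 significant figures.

The Hohmann ellipse has a_t = (r₁ + r₂)/2 = 27250 km.
Circular speed at r₁: v₁ = √(μ/r₁) = √(3.986×10^5/7100) = 7.493 km/s.
On the transfer ellipse at r₁, v² = μ(2/r − 1/a) gives v_p = √[μ(2/r₁ − 1/a_t)] = 9.882 km/s.
First burn Δv₁ = |v_p − v₁| = 2.389 km/s.
At r₂, v₂ = √(μ/r₂) = 2.900 km/s.
Transfer-orbit speed at r₂: v_a = √[μ(2/r₂ − 1/a_t)] = 1.480 km/s.
Second burn Δv₂ = |v₂ − v_a| = 1.420 km/s.
Δv = Δv₁ + Δv₂ = 2.389 + 1.420 = 3.809 km/s.

Δv = 3.81 km/s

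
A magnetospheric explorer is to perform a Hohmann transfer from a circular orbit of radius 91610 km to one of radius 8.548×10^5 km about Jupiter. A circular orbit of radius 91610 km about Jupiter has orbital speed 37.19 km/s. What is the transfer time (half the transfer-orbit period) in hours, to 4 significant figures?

t = 25.24 hours

From the circular-orbit relation v² = μ/r at r = 91610 km: μ = v²r = (37.19)² × 91610 = 1.26705×10^8 km³/s².
Transfer-ellipse semi-major axis a_t = (r₁ + r₂)/2 = (91610 + 8.548×10^5)/2 = 4.73205×10^5 km.
Half the transfer-orbit period gives t = π√(a_t³/μ) = 90850 s.
Converting: 90850 s ÷ 3600 s/hour = 25.24 hours.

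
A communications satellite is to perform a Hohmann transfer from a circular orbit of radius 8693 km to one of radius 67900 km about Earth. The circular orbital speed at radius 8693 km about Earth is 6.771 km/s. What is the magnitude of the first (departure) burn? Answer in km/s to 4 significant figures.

Δv₁ = 2.245 km/s

From the circular-orbit relation v² = μ/r at r = 8693 km: μ = v²r = (6.771)² × 8693 = 3.98543×10^5 km³/s².
Transfer-ellipse semi-major axis a_t = (r₁ + r₂)/2 = (8693 + 67900)/2 = 38296.5 km.
Circular speed at r = 8693 km: v_c = √(μ/r) = 6.771 km/s.
Vis-viva on the transfer ellipse at r = 8693 km gives v_t = √[μ(2/r − 1/a_t)] = 9.016 km/s.
Δv₁ = |v_t − v_c| = |9.016 − 6.771| = 2.245 km/s.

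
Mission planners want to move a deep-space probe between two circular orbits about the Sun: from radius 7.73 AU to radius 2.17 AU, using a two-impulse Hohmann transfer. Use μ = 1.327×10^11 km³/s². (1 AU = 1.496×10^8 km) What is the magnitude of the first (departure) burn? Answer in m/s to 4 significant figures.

In km: r₁ = 7.73 × 1.496×10^8 = 1.156408×10^9 km; r₂ = 2.17 × 1.496×10^8 = 3.24632×10^8 km.
Transfer-ellipse semi-major axis a_t = (r₁ + r₂)/2 = (1.156408×10^9 + 3.24632×10^8)/2 = 7.4052×10^8 km.
Circular speed at r = 1.156408×10^9 km: v_c = √(μ/r) = 10.7122 km/s.
Transfer-orbit speed at the same r (vis-viva, a = a_t): v_t = √[μ(2/r − 1/a_t)] = 7.09263 km/s.
Δv₁ = |v_t − v_c| = |7.09263 − 10.7122| = 3.620 km/s.

Δv₁ = 3620 m/s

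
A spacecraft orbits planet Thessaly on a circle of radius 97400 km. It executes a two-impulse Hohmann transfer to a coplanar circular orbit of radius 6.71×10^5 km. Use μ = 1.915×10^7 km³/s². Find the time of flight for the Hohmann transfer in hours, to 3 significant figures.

t = 47.5 hours

Semi-major axis of the transfer orbit: a_t = (97400 + 6.710×10^5)/2 = 3.842×10^5 km.
Transfer time t = π√(a_t³/μ) = π√((3.842×10^5)³ / 1.915×10^7) = 1.710×10^5 s.
Converting: 1.710×10^5 s ÷ 3600 s/hour = 47.5 hours.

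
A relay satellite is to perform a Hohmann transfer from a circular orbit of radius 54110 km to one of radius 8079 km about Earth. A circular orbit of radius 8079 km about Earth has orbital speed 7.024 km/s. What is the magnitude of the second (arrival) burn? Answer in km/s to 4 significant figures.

Δv₂ = 2.242 km/s

From the circular-orbit relation v² = μ/r at r = 8079 km: μ = v²r = (7.024)² × 8079 = 3.98590×10^5 km³/s².
Transfer-ellipse semi-major axis a_t = (r₁ + r₂)/2 = (54110 + 8079)/2 = 31094.5 km.
Circular speed at r = 8079 km: v_c = √(μ/r) = 7.024 km/s.
Transfer-orbit speed at the same r (vis-viva, a = a_t): v_t = √[μ(2/r − 1/a_t)] = 9.266 km/s.
Δv₂ = |v_t − v_c| = |9.266 − 7.024| = 2.242 km/s.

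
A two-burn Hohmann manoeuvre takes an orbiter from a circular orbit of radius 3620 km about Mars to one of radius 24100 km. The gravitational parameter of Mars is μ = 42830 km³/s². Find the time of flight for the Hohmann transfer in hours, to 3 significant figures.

t = 6.88 hours

Transfer-ellipse semi-major axis a_t = (r₁ + r₂)/2 = (3620 + 24100)/2 = 13860 km.
Transfer time t = π√(a_t³/μ) = π√((13860)³ / 42830) = 24770 s.
Converting: 24770 s ÷ 3600 s/hour = 6.88 hours.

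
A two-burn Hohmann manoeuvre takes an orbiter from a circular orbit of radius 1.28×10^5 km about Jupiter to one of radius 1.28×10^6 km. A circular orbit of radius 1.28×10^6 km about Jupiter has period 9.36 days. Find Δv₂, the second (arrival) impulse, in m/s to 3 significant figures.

From Kepler's third law T² = 4π²r³/μ at r = 1.28×10^6 km, T = 9.36 days = 9.36 × 86400 s = 8.08704×10^5 s: μ = 4π²r³/T² = 1.26593×10^8 km³/s².
Transfer-ellipse semi-major axis a_t = (r₁ + r₂)/2 = (1.280×10^5 + 1.280×10^6)/2 = 7.040×10^5 km.
Circular speed at r = 1.280×10^6 km: v_c = √(μ/r) = 9.945 km/s.
Vis-viva on the transfer ellipse at r = 1.280×10^6 km gives v_t = √[μ(2/r − 1/a_t)] = 4.241 km/s.
Δv₂ = |v_t − v_c| = |4.241 − 9.945| = 5.704 km/s.

Δv₂ = 5700 m/s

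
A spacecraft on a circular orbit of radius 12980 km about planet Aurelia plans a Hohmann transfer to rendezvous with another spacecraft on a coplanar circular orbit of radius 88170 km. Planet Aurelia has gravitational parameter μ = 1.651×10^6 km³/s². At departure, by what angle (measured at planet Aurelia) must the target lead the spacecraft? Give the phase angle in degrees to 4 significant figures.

Semi-major axis of the transfer orbit: a_t = (12980 + 88170)/2 = 50575 km.
Transfer time t = π√(a_t³/μ) = 27809 s.
The target's mean motion on its circular orbit is ω₂ = √(μ/r₂³) = 4.9079×10^-5 rad/s.
Angle swept by the target during transfer: ω₂·t = 1.3648 rad = 78.20°.
The spacecraft traverses 180° on the transfer ellipse, so the target must lead by 180° − 78.20° = 101.8°.

φ = 101.8°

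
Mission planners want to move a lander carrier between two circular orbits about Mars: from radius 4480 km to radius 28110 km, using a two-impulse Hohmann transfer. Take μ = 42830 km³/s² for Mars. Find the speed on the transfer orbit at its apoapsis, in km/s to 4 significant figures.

The Hohmann ellipse has a_t = (r₁ + r₂)/2 = 16295 km.
The apoapsis of the transfer ellipse is at r = 28110 km.
Applying v² = μ(2/r − 1/a_t): v = 0.6472 km/s.

v = 0.6472 km/s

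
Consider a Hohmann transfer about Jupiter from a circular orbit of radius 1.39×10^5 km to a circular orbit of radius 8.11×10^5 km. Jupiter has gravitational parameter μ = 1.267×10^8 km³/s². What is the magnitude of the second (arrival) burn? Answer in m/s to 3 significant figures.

Δv₂ = 5740 m/s

The Hohmann ellipse has a_t = (r₁ + r₂)/2 = 4.750×10^5 km.
On the circular orbit at r = 8.110×10^5 km, v_c = √(μ/r) = 12.499 km/s.
Vis-viva on the transfer ellipse at r = 8.110×10^5 km gives v_t = √[μ(2/r − 1/a_t)] = 6.7614 km/s.
Δv₂ = |v_t − v_c| = |6.7614 − 12.499| = 5.738 km/s.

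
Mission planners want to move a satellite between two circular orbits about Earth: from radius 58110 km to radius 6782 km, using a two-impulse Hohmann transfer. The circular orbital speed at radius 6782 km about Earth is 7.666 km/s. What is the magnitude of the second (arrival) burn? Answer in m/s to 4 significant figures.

Δv₂ = 2593 m/s

From the circular-orbit relation v² = μ/r at r = 6782 km: μ = v²r = (7.666)² × 6782 = 3.98562×10^5 km³/s².
The Hohmann ellipse has a_t = (r₁ + r₂)/2 = 32446 km.
Circular speed at r = 6782 km: v_c = √(μ/r) = 7.6660 km/s.
Transfer-orbit speed at the same r (vis-viva, a = a_t): v_t = √[μ(2/r − 1/a_t)] = 10.259 km/s.
Δv₂ = |v_t − v_c| = |10.259 − 7.6660| = 2.593 km/s.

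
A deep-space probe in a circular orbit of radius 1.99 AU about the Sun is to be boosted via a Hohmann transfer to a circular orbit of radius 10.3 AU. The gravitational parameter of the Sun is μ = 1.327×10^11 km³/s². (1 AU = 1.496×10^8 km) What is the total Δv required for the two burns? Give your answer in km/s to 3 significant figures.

In km: r₁ = 1.99 × 1.496×10^8 = 2.97704×10^8 km; r₂ = 10.3 × 1.496×10^8 = 1.54088×10^9 km.
Transfer-ellipse semi-major axis a_t = (r₁ + r₂)/2 = (2.97704×10^8 + 1.54088×10^9)/2 = 9.19292×10^8 km.
Circular speed at r₁: v₁ = √(μ/r₁) = √(1.327×10^11/2.97704×10^8) = 21.113 km/s.
On the transfer ellipse at r₁, v² = μ(2/r − 1/a) gives v_p = √[μ(2/r₁ − 1/a_t)] = 27.334 km/s.
First burn Δv₁ = |v_p − v₁| = 6.221 km/s.
Circular speed at r₂: v₂ = √(μ/r₂) = 9.280 km/s.
Transfer-orbit speed at r₂: v_a = √[μ(2/r₂ − 1/a_t)] = 5.281 km/s.
Second burn Δv₂ = |v₂ − v_a| = 3.999 km/s.
Total Δv = Δv₁ + Δv₂ = 10.22 km/s.

Δv = 10.2 km/s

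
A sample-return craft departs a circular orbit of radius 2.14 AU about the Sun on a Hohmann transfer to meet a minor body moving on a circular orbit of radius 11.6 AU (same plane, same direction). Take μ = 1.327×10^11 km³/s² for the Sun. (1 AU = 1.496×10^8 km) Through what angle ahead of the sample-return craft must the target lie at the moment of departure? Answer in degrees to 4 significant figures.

In km: r₁ = 2.14 × 1.496×10^8 = 3.20144×10^8 km; r₂ = 11.6 × 1.496×10^8 = 1.73536×10^9 km.
Semi-major axis of the transfer orbit: a_t = (3.20144×10^8 + 1.73536×10^9)/2 = 1.027752×10^9 km.
The half-period of the transfer ellipse is t = π√(a_t³/μ) = 2.8415×10^8 s.
Target angular speed ω₂ = √(μ/r₂³) = 5.0391×10^-9 rad/s.
Angle swept by the target during transfer: ω₂·t = 1.4319 rad = 82.04°.
Arrival is 180° from departure on the ellipse, so φ = 180° − 82.04° = 97.96°.

φ = 97.96°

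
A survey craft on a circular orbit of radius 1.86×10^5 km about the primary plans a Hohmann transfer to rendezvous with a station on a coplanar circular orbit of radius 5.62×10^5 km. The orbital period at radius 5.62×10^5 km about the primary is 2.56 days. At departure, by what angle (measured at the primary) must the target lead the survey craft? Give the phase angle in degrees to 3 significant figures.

φ = 82.3°

From Kepler's third law T² = 4π²r³/μ at r = 5.62×10^5 km, T = 2.56 days = 2.56 × 86400 s = 2.21184×10^5 s: μ = 4π²r³/T² = 1.43239×10^8 km³/s².
The Hohmann ellipse has a_t = (r₁ + r₂)/2 = 3.740×10^5 km.
Transfer time t = π√(a_t³/μ) = 60038 s.
Target angular speed ω₂ = √(μ/r₂³) = 2.8407×10^-5 rad/s.
Angle swept by the target during transfer: ω₂·t = 1.7055 rad = 97.72°.
Arrival is 180° from departure on the ellipse, so φ = 180° − 97.72° = 82.3°.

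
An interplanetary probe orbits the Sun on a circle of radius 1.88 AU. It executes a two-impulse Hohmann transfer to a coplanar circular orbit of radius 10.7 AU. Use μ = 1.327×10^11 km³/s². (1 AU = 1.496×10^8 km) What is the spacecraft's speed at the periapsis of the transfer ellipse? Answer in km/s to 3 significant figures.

In km: r₁ = 1.88 × 1.496×10^8 = 2.81248×10^8 km; r₂ = 10.7 × 1.496×10^8 = 1.60072×10^9 km.
The Hohmann ellipse has a_t = (r₁ + r₂)/2 = 9.40984×10^8 km.
The periapsis of the transfer ellipse is at r = 2.81248×10^8 km.
From the vis-viva equation, v = √[μ(2/r − 1/a_t)] = 28.33 km/s.

v = 28.3 km/s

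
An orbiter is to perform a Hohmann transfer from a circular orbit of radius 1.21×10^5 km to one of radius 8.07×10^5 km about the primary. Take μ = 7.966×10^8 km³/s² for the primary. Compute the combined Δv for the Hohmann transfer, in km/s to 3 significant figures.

Semi-major axis of the transfer orbit: a_t = (1.210×10^5 + 8.070×10^5)/2 = 4.640×10^5 km.
At r₁ the circular-orbit speed is v₁ = √(μ/r₁) = 81.139 km/s.
Transfer-orbit speed at r₁ (vis-viva): v_p = √[μ(2/r₁ − 1/a_t)] = 107.01 km/s.
First burn Δv₁ = |v_p − v₁| = 25.87 km/s.
Circular speed at r₂: v₂ = √(μ/r₂) = 31.418 km/s.
Transfer-orbit speed at r₂: v_a = √[μ(2/r₂ − 1/a_t)] = 16.044 km/s.
Second burn Δv₂ = |v₂ − v_a| = 15.37 km/s.
Total Δv = Δv₁ + Δv₂ = 41.24 km/s.

Δv = 41.2 km/s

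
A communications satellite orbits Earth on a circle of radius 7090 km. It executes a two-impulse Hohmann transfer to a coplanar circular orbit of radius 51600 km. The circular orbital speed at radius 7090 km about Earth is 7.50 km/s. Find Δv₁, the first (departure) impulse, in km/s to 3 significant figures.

From the circular-orbit relation v² = μ/r at r = 7090 km: μ = v²r = (7.50)² × 7090 = 3.98812×10^5 km³/s².
Semi-major axis of the transfer orbit: a_t = (7090 + 51600)/2 = 29345 km.
On the circular orbit at r = 7090 km, v_c = √(μ/r) = 7.500 km/s.
Transfer-orbit speed at the same r (vis-viva, a = a_t): v_t = √[μ(2/r − 1/a_t)] = 9.945 km/s.
Δv₁ = |v_t − v_c| = |9.945 − 7.500| = 2.445 km/s.

Δv₁ = 2.45 km/s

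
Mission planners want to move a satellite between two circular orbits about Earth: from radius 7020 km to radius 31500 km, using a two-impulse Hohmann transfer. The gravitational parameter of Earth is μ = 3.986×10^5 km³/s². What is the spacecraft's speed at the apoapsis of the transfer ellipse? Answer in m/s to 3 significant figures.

Semi-major axis of the transfer orbit: a_t = (7020 + 31500)/2 = 19260 km.
At apoapsis, r = 31500 km.
From the vis-viva equation, v = √[μ(2/r − 1/a_t)] = 2.148 km/s.

v = 2150 m/s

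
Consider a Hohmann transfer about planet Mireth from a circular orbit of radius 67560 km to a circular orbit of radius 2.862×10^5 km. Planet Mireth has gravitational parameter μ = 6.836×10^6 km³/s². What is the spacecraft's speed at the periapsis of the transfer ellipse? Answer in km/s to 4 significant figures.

v = 12.80 km/s

Transfer-ellipse semi-major axis a_t = (r₁ + r₂)/2 = (67560 + 2.862×10^5)/2 = 1.7688×10^5 km.
At periapsis, r = 67560 km.
Applying v² = μ(2/r − 1/a_t): v = 12.80 km/s.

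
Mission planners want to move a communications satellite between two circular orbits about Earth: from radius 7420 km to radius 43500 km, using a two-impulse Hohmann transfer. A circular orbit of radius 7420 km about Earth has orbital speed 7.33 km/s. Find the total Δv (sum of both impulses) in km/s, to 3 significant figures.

Δv = 3.64 km/s

From the circular-orbit relation v² = μ/r at r = 7420 km: μ = v²r = (7.33)² × 7420 = 3.98668×10^5 km³/s².
Transfer-ellipse semi-major axis a_t = (r₁ + r₂)/2 = (7420 + 43500)/2 = 25460 km.
At r₁ the circular-orbit speed is v₁ = √(μ/r₁) = 7.330 km/s.
Transfer-orbit speed at r₁ (vis-viva): v_p = √[μ(2/r₁ − 1/a_t)] = 9.581 km/s.
First burn Δv₁ = |v_p − v₁| = 2.251 km/s.
At r₂, v₂ = √(μ/r₂) = 3.027 km/s.
Transfer-orbit speed at r₂: v_a = √[μ(2/r₂ − 1/a_t)] = 1.634 km/s.
Second burn Δv₂ = |v₂ − v_a| = 1.393 km/s.
Total Δv = Δv₁ + Δv₂ = 3.644 km/s.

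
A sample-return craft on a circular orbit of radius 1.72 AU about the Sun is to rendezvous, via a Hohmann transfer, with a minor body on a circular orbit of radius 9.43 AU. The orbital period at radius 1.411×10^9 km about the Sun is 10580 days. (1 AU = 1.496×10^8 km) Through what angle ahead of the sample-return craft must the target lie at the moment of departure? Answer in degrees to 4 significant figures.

φ = 98.18°

From Kepler's third law T² = 4π²r³/μ at r = 1.411×10^9 km, T = 10580 days = 10580 × 86400 s = 9.14112×10^8 s: μ = 4π²r³/T² = 1.32722×10^11 km³/s².
In km: r₁ = 1.72 × 1.496×10^8 = 2.57312×10^8 km; r₂ = 9.43 × 1.496×10^8 = 1.410728×10^9 km.
Semi-major axis of the transfer orbit: a_t = (2.57312×10^8 + 1.410728×10^9)/2 = 8.3402×10^8 km.
Transfer time t = π√(a_t³/μ) = 2.077×10^8 s.
The target's mean motion on its circular orbit is ω₂ = √(μ/r₂³) = 6.876×10^-9 rad/s.
Angle swept by the target during transfer: ω₂·t = 1.428 rad = 81.82°.
The sample-return craft traverses 180° on the transfer ellipse, so the target must lead by 180° − 81.82° = 98.18°.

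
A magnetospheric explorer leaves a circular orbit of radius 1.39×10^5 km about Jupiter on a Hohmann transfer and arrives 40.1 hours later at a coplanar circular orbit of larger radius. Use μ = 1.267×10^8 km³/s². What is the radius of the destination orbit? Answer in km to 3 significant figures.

r₂ = 1.15×10^6 km

Transfer time t = 40.1 hours = 1.4436×10^5 s, and t = π√(a_t³/μ).
So a_t = (μ t²/π²)^(1/3) = (1.267×10^8 × (1.4436×10^5)² / π²)^(1/3) = 6.4435×10^5 km.
Since a_t = (r₁ + r₂)/2, r₂ = 2a_t − r₁ = 2×6.4435×10^5 − 1.390×10^5 = 1.1497×10^6 km.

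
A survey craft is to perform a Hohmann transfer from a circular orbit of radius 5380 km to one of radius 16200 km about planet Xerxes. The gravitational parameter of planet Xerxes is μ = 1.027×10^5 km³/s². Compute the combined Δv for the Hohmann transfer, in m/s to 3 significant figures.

Δv = 1720 m/s

Transfer-ellipse semi-major axis a_t = (r₁ + r₂)/2 = (5380 + 16200)/2 = 10790 km.
At r₁ the circular-orbit speed is v₁ = √(μ/r₁) = 4.3691 km/s.
Transfer-orbit speed at r₁ (vis-viva equation): v_p = √[μ(2/r₁ − 1/a_t)] = 5.3535 km/s.
First burn Δv₁ = |v_p − v₁| = 0.9844 km/s.
Circular speed at r₂: v₂ = √(μ/r₂) = 2.5178 km/s.
Transfer-orbit speed at r₂: v_a = √[μ(2/r₂ − 1/a_t)] = 1.7779 km/s.
Second burn Δv₂ = |v₂ − v_a| = 0.7399 km/s.
Total Δv = Δv₁ + Δv₂ = 1.724 km/s.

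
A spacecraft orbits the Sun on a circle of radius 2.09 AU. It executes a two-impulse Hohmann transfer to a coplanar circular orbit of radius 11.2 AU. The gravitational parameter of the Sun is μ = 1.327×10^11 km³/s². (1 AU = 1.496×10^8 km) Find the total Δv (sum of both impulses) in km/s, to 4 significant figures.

In km: r₁ = 2.09 × 1.496×10^8 = 3.12664×10^8 km; r₂ = 11.2 × 1.496×10^8 = 1.67552×10^9 km.
Semi-major axis of the transfer orbit: a_t = (3.12664×10^8 + 1.67552×10^9)/2 = 9.94092×10^8 km.
Circular speed at r₁: v₁ = √(μ/r₁) = √(1.327×10^11/3.12664×10^8) = 20.601 km/s.
Transfer-orbit speed at r₁ (vis-viva): v_p = √[μ(2/r₁ − 1/a_t)] = 26.746 km/s.
First burn Δv₁ = |v_p − v₁| = 6.145 km/s.
At r₂, v₂ = √(μ/r₂) = 8.899 km/s.
Transfer-orbit speed at r₂: v_a = √[μ(2/r₂ − 1/a_t)] = 4.991 km/s.
Second burn Δv₂ = |v₂ − v_a| = 3.908 km/s.
Total Δv = Δv₁ + Δv₂ = 10.05 km/s.

Δv = 10.05 km/s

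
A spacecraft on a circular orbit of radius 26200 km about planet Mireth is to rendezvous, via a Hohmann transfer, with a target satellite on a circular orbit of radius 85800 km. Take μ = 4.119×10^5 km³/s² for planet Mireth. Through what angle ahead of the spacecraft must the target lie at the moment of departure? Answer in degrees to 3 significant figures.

φ = 85.1°

The Hohmann ellipse has a_t = (r₁ + r₂)/2 = 56000 km.
Transfer time t = π√(a_t³/μ) = 64868.8 s.
The target's mean motion on its circular orbit is ω₂ = √(μ/r₂³) = 2.55367×10^-5 rad/s.
Angle swept by the target during transfer: ω₂·t = 1.6565 rad = 94.91°.
Arrival is 180° from departure on the ellipse, so φ = 180° − 94.91° = 85.1°.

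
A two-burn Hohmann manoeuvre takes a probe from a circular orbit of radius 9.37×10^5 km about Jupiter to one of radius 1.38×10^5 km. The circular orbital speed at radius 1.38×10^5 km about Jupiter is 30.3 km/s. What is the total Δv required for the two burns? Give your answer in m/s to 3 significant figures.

From the circular-orbit relation v² = μ/r at r = 1.38×10^5 km: μ = v²r = (30.3)² × 1.38×10^5 = 1.26696×10^8 km³/s².
Semi-major axis of the transfer orbit: a_t = (9.370×10^5 + 1.380×10^5)/2 = 5.375×10^5 km.
At r₁ the circular-orbit speed is v₁ = √(μ/r₁) = 11.628 km/s.
Transfer-orbit speed at r₁ (v² = μ(2/r − 1/a)): v_a = √[μ(2/r₁ − 1/a_t)] = 5.8920 km/s.
First burn Δv₁ = |v_a − v₁| = 5.736 km/s.
Circular speed at r₂: v₂ = √(μ/r₂) = 30.300 km/s.
Transfer-orbit speed at r₂: v_p = √[μ(2/r₂ − 1/a_t)] = 40.006 km/s.
Second burn Δv₂ = |v₂ − v_p| = 9.706 km/s.
Total Δv = Δv₁ + Δv₂ = 15.44 km/s.

Δv = 15400 m/s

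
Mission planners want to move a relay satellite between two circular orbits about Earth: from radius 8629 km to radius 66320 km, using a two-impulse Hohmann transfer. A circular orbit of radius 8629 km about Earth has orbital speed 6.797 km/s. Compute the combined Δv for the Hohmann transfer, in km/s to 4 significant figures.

Δv = 3.520 km/s

From the circular-orbit relation v² = μ/r at r = 8629 km: μ = v²r = (6.797)² × 8629 = 3.98653×10^5 km³/s².
The Hohmann ellipse has a_t = (r₁ + r₂)/2 = 37474.5 km.
Circular speed at r₁: v₁ = √(μ/r₁) = √(3.98653×10^5/8629) = 6.797 km/s.
On the transfer ellipse at r₁, vis-viva equation gives v_p = √[μ(2/r₁ − 1/a_t)] = 9.042 km/s.
First burn Δv₁ = |v_p − v₁| = 2.245 km/s.
At r₂, v₂ = √(μ/r₂) = 2.4517 km/s.
Transfer-orbit speed at r₂: v_a = √[μ(2/r₂ − 1/a_t)] = 1.1765 km/s.
Second burn Δv₂ = |v₂ − v_a| = 1.275 km/s.
Δv = Δv₁ + Δv₂ = 2.245 + 1.275 = 3.520 km/s.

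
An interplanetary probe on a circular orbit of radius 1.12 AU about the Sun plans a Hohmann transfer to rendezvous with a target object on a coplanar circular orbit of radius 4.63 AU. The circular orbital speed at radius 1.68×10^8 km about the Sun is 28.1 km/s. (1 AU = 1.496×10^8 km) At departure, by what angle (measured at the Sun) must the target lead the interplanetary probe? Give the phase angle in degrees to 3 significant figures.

From the circular-orbit relation v² = μ/r at r = 1.68×10^8 km: μ = v²r = (28.1)² × 1.68×10^8 = 1.32654×10^11 km³/s².
In km: r₁ = 1.12 × 1.496×10^8 = 1.67552×10^8 km; r₂ = 4.63 × 1.496×10^8 = 6.92648×10^8 km.
Transfer-ellipse semi-major axis a_t = (r₁ + r₂)/2 = (1.67552×10^8 + 6.92648×10^8)/2 = 4.301×10^8 km.
The half-period of the transfer ellipse is t = π√(a_t³/μ) = 7.6938×10^7 s.
Target angular speed ω₂ = √(μ/r₂³) = 1.9980×10^-8 rad/s.
Angle swept by the target during transfer: ω₂·t = 1.5372 rad = 88.08°.
The interplanetary probe traverses 180° on the transfer ellipse, so the target must lead by 180° − 88.08° = 91.9°.

φ = 91.9°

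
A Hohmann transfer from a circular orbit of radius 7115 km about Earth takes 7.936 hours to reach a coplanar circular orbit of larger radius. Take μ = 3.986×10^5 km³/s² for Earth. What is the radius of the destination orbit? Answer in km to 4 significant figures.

r₂ = 57010 km

Transfer time t = 7.936 hours = 28569.6 s, and t = π√(a_t³/μ).
So a_t = (μ t²/π²)^(1/3) = (3.986×10^5 × (28569.6)² / π²)^(1/3) = 32064 km.
Since a_t = (r₁ + r₂)/2, r₂ = 2a_t − r₁ = 2×32064 − 7115 = 57013 km.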